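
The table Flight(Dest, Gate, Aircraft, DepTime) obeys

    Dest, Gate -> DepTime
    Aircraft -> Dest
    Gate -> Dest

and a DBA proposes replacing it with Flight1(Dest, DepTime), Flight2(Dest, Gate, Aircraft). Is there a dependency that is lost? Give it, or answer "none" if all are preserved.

Dest, Gate -> DepTime

Check Dest, Gate → DepTime: no single fragment contains all of {Dest, Gate, DepTime}, and the restricted closure of {Dest, Gate} across the fragments never reaches {DepTime}.
Aircraft → Dest is preserved.
Gate → Dest is preserved.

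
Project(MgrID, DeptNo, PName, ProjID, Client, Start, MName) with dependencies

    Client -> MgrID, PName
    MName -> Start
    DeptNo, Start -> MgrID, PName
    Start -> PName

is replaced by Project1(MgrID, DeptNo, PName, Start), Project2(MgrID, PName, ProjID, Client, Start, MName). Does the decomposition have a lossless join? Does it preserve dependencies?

lossy but dependency-preserving

Lossless test: (MgrID, PName, Start)⁺ = {MgrID, PName, Start}, which is a superkey of neither fragment — lossy.
Dependency preservation: every FD's attributes lie within a single fragment, so each can be enforced locally — preserved.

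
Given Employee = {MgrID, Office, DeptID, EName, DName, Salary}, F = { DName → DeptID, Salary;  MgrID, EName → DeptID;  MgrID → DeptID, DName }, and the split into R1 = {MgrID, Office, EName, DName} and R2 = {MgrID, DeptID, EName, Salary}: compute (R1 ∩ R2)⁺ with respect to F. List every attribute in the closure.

R1 ∩ R2 = {MgrID, EName}.
MgrID, EName → DeptID applies, adding DeptID
MgrID → DeptID, DName applies, adding DName
DName → DeptID, Salary applies, adding Salary
Closure: {MgrID, DeptID, EName, DName, Salary}.

MgrID, DeptID, EName, DName, Salary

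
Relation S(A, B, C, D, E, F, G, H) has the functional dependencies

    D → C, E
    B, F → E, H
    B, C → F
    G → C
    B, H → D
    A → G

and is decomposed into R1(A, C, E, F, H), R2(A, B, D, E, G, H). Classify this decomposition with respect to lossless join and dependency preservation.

lossy and not dependency-preserving

Lossless test: (A, E, H)⁺ = {A, C, E, G, H}, which is a superkey of neither fragment — lossy.
Dependency preservation: the restricted closure of {D} across the fragments never reaches {C, E}, so D → C, E cannot be enforced without a join — not preserved.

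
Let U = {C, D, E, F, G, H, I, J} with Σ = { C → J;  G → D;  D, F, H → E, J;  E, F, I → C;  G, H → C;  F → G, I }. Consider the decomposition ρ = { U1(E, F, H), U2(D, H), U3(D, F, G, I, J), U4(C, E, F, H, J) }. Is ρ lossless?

Chase test. Columns are C, D, E, F, G, H, I, J; row i has aⱼ where attribute j ∈ Ui, else bᵢⱼ.
Initial tableau (one row per fragment):
  row 1: b11 b12 a3 a4 b15 a6 b17 b18
  row 2: b21 a2 b23 b24 b25 a6 b27 b28
  row 3: b31 a2 b33 a4 a5 b36 a7 a8
  row 4: a1 b42 a3 a4 b45 a6 b47 a8
Rows 1 and 3 agree on F; apply F→G, I and equate their G, I entries.
Rows 1 and 4 agree on F; apply F→G, I and equate their G, I entries.
Rows 1 and 3 agree on G; apply G→D and equate their D entries.
Rows 1 and 4 agree on G; apply G→D and equate their D entries.
Rows 1 and 4 agree on D, F, H; apply D, F, H→E, J and equate their E, J entries.
Rows 1 and 4 agree on E, F, I; apply E, F, I→C and equate their C entries.
Row 1 is now all distinguished symbols — the join is lossless.

Yes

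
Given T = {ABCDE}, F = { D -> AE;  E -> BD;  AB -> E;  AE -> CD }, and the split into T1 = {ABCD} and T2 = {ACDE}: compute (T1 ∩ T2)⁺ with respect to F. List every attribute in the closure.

T1 ∩ T2 = {ACD}.
D → AE applies, adding E
E → BD applies, adding B
Closure: {ABCDE}.

ABCDE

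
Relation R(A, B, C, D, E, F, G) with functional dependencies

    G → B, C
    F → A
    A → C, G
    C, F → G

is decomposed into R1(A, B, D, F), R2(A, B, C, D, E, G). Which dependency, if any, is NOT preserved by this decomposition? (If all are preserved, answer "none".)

G → B, C lies within R2.
F → A lies within R1.
A → C, G lies within R2.
C, F → G: restricted closure across fragments reaches G.
Every dependency is enforceable on the fragments, so the decomposition is dependency-preserving.

none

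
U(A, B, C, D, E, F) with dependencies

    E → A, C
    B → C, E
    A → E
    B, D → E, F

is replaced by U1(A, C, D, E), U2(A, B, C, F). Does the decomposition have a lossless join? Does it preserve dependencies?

lossy and not dependency-preserving

Lossless test: (A, C)⁺ = {A, C, E}, which is a superkey of neither fragment — lossy.
Dependency preservation: the restricted closure of {B, D} across the fragments never reaches {E, F}, so B, D → E, F cannot be enforced without a join — not preserved.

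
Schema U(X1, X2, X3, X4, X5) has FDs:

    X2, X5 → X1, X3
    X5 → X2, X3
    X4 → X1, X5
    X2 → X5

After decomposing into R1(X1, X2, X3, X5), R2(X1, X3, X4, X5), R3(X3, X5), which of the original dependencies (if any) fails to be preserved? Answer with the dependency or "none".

none

X2, X5 → X1, X3 lies within R1.
X5 → X2, X3 lies within R1.
X4 → X1, X5 lies within R2.
X2 → X5 lies within R1.
Every dependency is enforceable on the fragments, so the decomposition is dependency-preserving.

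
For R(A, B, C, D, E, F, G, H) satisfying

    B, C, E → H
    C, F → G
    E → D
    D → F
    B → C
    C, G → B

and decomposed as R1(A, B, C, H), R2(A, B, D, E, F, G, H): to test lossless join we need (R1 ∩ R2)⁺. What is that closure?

A, B, C, H

R1 ∩ R2 = {A, B, H}.
B → C applies, adding C
Closure: {A, B, C, H}.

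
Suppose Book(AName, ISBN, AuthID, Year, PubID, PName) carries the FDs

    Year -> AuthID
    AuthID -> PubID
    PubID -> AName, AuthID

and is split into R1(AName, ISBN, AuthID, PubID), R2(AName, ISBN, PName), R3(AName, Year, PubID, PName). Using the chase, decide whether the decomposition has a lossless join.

No

Chase test. Columns are AName, ISBN, AuthID, Year, PubID, PName; row i has aⱼ where attribute j ∈ Ri, else bᵢⱼ.
Initial tableau (one row per fragment):
  row 1: a1 a2 a3 b14 a5 b16
  row 2: a1 a2 b23 b24 b25 a6
  row 3: a1 b32 b33 a4 a5 a6
Rows 1 and 3 agree on PubID; apply PubID→AName, AuthID and equate their AName, AuthID entries.
No row becomes fully distinguished — the join is lossy.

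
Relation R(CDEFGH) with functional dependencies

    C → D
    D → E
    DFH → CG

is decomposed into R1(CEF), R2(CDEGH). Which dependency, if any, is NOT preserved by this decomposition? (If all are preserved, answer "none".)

DFH → CG

Check DFH → CG: no single fragment contains all of {CDFGH}, and the restricted closure of {DFH} across the fragments never reaches {CG}.
C → D is preserved.
D → E is preserved.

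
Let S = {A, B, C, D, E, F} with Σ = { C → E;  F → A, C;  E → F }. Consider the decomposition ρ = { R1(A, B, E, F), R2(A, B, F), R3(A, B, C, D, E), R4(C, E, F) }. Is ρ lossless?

Yes

Chase test. Columns are A, B, C, D, E, F; row i has aⱼ where attribute j ∈ Ri, else bᵢⱼ.
Initial tableau (one row per fragment):
  row 1: a1 a2 b13 b14 a5 a6
  row 2: a1 a2 b23 b24 b25 a6
  row 3: a1 a2 a3 a4 a5 b36
  row 4: b41 b42 a3 b44 a5 a6
Rows 1 and 2 agree on F; apply F→A, C and equate their A, C entries.
Rows 1 and 4 agree on F; apply F→A, C and equate their A, C entries.
Rows 1 and 3 agree on E; apply E→F and equate their F entries.
Rows 1 and 2 agree on C; apply C→E and equate their E entries.
Row 3 is now all distinguished symbols — the join is lossless.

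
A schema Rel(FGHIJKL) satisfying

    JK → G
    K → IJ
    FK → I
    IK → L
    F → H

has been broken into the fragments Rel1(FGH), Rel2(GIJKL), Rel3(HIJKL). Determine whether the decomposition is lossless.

No

Chase test. Columns are FGHIJKL; row i has aⱼ where attribute j ∈ Reli, else bᵢⱼ.
Initial tableau (one row per fragment):
  row 1: a1 a2 a3 b14 b15 b16 b17
  row 2: b21 a2 b23 a4 a5 a6 a7
  row 3: b31 b32 a3 a4 a5 a6 a7
Rows 2 and 3 agree on JK; apply JK→G and equate their G entries.
No row becomes fully distinguished — the join is lossy.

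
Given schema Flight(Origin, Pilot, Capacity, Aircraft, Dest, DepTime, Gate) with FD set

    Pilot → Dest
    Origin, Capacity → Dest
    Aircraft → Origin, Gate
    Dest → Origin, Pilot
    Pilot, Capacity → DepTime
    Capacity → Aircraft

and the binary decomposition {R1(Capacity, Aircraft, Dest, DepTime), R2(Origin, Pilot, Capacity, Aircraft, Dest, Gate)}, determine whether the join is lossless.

Common attributes: R1 ∩ R2 = {Capacity, Aircraft, Dest}.
Closure of {Capacity, Aircraft, Dest}: Aircraft → Origin, Gate applies, adding Origin, Gate; Dest → Origin, Pilot applies, adding Pilot; Pilot, Capacity → DepTime applies, adding DepTime. So (Capacity, Aircraft, Dest)⁺ = {Origin, Pilot, Capacity, Aircraft, Dest, DepTime, Gate}.
This closure contains every attribute of R1, so R1 ∩ R2 → R1. The join is lossless.

Yes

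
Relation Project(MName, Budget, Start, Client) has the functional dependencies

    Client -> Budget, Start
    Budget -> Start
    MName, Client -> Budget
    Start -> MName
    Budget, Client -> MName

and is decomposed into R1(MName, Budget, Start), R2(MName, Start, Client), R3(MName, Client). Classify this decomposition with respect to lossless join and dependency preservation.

Lossless test (chase): Rows 2 and 3 agree on Client; apply Client→Budget, Start and equate their Budget, Start entries. No row becomes fully distinguished — the join is lossy.
Dependency preservation: the restricted closure of {Client} across the fragments never reaches {Budget, Start}, so Client → Budget, Start cannot be enforced without a join — not preserved.

lossy and not dependency-preserving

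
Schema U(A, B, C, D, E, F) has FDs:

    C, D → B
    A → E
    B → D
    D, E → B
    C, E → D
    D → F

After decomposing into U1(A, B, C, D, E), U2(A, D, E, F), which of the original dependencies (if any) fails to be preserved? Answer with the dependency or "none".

C, D → B lies within U1.
A → E lies within U1.
B → D lies within U1.
D, E → B lies within U1.
C, E → D lies within U1.
D → F lies within U2.
Every dependency is enforceable on the fragments, so the decomposition is dependency-preserving.

none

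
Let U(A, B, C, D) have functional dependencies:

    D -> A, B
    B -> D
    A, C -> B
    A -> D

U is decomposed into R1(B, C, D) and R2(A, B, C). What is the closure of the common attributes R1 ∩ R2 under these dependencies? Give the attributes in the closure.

A, B, C, D

R1 ∩ R2 = {B, C}.
B → D applies, adding D
D → A, B applies, adding A
Closure: {A, B, C, D}.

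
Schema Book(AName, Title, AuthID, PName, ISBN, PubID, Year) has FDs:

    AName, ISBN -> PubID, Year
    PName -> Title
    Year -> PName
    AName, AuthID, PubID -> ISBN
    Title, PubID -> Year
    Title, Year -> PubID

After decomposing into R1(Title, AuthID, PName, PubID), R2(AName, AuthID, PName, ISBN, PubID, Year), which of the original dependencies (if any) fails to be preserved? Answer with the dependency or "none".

none

AName, ISBN → PubID, Year lies within R2.
PName → Title lies within R1.
Year → PName lies within R2.
AName, AuthID, PubID → ISBN lies within R2.
Title, PubID → Year: restricted closure across fragments reaches Year.
Title, Year → PubID: restricted closure across fragments reaches PubID.
Every dependency is enforceable on the fragments, so the decomposition is dependency-preserving.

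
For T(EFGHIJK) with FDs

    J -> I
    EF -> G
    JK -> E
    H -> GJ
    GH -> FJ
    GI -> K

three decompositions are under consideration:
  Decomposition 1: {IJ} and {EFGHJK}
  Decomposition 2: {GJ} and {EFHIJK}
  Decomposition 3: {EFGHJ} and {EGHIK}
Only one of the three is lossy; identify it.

Decomposition 2

Decomposition 1: common = {J}, closure = {IJ} → lossless.
Decomposition 2: common = {J}, closure = {IJ} → lossy.
Decomposition 3: common = {EGH}, closure = {EFGHIJK} → lossless.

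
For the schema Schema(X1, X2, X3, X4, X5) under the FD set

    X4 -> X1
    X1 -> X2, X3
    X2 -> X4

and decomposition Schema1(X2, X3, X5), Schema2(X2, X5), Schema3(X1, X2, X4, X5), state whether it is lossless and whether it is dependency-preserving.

lossless and dependency-preserving

Lossless test (chase): Rows 1 and 2 agree on X2; apply X2→X4 and equate their X4 entries. Rows 1 and 3 agree on X2; apply X2→X4 and equate their X4 entries. Rows 1 and 2 agree on X4; apply X4→X1 and equate their X1 entries. Rows 1 and 3 agree on X4; apply X4→X1 and equate their X1 entries. Rows 1 and 2 agree on X1; apply X1→X2, X3 and equate their X2, X3 entries. Rows 1 and 3 agree on X1; apply X1→X2, X3 and equate their X2, X3 entries. Row 1 is now all distinguished symbols — the join is lossless.
Dependency preservation: X1 → X2, X3 is not contained in any single fragment, but the restricted closure of its left-hand side across the fragments still reaches the right-hand side; the remaining FDs each lie inside some fragment. All dependencies are preserved.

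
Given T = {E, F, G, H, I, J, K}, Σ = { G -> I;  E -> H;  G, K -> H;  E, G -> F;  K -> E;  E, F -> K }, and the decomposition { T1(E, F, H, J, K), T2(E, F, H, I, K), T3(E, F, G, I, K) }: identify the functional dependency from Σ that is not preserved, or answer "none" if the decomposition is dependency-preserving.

none

G → I lies within T3.
E → H lies within T1.
G, K → H: restricted closure across fragments reaches H.
E, G → F lies within T3.
K → E lies within T1.
E, F → K lies within T1.
Every dependency is enforceable on the fragments, so the decomposition is dependency-preserving.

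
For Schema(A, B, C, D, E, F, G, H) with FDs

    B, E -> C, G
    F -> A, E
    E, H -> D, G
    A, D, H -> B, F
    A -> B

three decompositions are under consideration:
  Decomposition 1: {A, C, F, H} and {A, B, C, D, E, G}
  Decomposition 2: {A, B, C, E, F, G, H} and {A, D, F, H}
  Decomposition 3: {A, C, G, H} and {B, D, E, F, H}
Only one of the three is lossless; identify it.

Decomposition 2

Decomposition 1: common = {A, C}, closure = {A, B, C} → lossy.
Decomposition 2: common = {A, F, H}, closure = {A, B, C, D, E, F, G, H} → lossless.
Decomposition 3: common = {H}, closure = {H} → lossy.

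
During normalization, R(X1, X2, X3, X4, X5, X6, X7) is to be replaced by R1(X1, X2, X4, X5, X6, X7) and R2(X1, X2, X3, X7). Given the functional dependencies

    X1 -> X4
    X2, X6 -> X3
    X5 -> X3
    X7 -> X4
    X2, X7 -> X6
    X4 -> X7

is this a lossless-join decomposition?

Yes

Common attributes: R1 ∩ R2 = {X1, X2, X7}.
Closure of {X1, X2, X7}: X1 → X4 applies, adding X4; X2, X7 → X6 applies, adding X6; X2, X6 → X3 applies, adding X3. So (X1, X2, X7)⁺ = {X1, X2, X3, X4, X6, X7}.
This closure contains every attribute of R2, so R1 ∩ R2 → R2. The join is lossless.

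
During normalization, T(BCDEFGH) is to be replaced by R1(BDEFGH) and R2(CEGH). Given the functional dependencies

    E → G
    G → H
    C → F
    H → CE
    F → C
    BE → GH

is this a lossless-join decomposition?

Yes

Common attributes: R1 ∩ R2 = {EGH}.
Closure of {EGH}: H → CE applies, adding C; C → F applies, adding F. So (EGH)⁺ = {CEFGH}.
This closure contains every attribute of R2, so R1 ∩ R2 → R2. The join is lossless.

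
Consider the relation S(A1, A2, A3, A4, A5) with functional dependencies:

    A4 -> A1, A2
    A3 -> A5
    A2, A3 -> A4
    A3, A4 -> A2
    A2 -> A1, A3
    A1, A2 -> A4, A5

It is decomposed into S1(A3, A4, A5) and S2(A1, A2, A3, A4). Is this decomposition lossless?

Common attributes: S1 ∩ S2 = {A3, A4}.
Closure of {A3, A4}: A4 → A1, A2 applies, adding A1, A2; A3 → A5 applies, adding A5. So (A3, A4)⁺ = {A1, A2, A3, A4, A5}.
This closure contains every attribute of S1, so S1 ∩ S2 → S1. The join is lossless.

Yes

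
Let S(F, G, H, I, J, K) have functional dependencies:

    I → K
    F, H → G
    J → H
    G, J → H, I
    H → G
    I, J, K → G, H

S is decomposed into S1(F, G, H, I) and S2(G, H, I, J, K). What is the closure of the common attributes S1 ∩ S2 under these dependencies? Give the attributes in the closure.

G, H, I, K

S1 ∩ S2 = {G, H, I}.
I → K applies, adding K
Closure: {G, H, I, K}.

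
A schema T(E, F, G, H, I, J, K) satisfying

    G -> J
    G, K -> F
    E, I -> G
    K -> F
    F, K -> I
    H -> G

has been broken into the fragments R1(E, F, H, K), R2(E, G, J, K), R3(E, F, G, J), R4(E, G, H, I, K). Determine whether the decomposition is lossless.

Chase test. Columns are E, F, G, H, I, J, K; row i has aⱼ where attribute j ∈ Ri, else bᵢⱼ.
Initial tableau (one row per fragment):
  row 1: a1 a2 b13 a4 b15 b16 a7
  row 2: a1 b22 a3 b24 b25 a6 a7
  row 3: a1 a2 a3 b34 b35 a6 b37
  row 4: a1 b42 a3 a4 a5 b46 a7
Rows 2 and 4 agree on G; apply G→J and equate their J entries.
Rows 2 and 4 agree on G, K; apply G, K→F and equate their F entries.
Rows 1 and 2 agree on K; apply K→F and equate their F entries.
Rows 1 and 2 agree on F, K; apply F, K→I and equate their I entries.
Rows 1 and 4 agree on F, K; apply F, K→I and equate their I entries.
Rows 1 and 4 agree on H; apply H→G and equate their G entries.
Rows 1 and 2 agree on G; apply G→J and equate their J entries.
Row 1 is now all distinguished symbols — the join is lossless.

Yes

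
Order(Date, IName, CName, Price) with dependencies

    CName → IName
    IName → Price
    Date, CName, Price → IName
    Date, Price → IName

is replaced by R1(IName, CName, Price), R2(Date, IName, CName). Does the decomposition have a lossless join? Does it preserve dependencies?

Lossless test: (IName, CName)⁺ = {IName, CName, Price}, which contains all of one fragment — lossless.
Dependency preservation: the restricted closure of {Date, Price} across the fragments never reaches {IName}, so Date, Price → IName cannot be enforced without a join — not preserved.

lossless but not dependency-preserving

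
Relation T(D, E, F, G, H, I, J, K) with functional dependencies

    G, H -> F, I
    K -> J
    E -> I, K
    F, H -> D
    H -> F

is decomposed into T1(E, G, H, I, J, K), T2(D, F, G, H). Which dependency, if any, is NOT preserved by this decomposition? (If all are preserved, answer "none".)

G, H → F, I: restricted closure across fragments reaches F, I.
K → J lies within T1.
E → I, K lies within T1.
F, H → D lies within T2.
H → F lies within T2.
Every dependency is enforceable on the fragments, so the decomposition is dependency-preserving.

none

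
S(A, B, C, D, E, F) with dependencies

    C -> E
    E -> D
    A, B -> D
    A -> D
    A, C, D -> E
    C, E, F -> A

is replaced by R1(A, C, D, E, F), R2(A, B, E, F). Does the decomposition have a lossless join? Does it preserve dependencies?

Lossless test: (A, E, F)⁺ = {A, D, E, F}, which is a superkey of neither fragment — lossy.
Dependency preservation: A, B → D is not contained in any single fragment, but the restricted closure of its left-hand side across the fragments still reaches the right-hand side; the remaining FDs each lie inside some fragment. All dependencies are preserved.

lossy but dependency-preserving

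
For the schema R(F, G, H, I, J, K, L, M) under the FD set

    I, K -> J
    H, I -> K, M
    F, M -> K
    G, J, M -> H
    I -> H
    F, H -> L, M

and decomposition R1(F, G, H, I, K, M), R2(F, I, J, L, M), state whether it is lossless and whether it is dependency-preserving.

Lossless test: (F, I, M)⁺ = {F, H, I, J, K, L, M}, which contains all of one fragment — lossless.
Dependency preservation: the restricted closure of {G, J, M} across the fragments never reaches {H}, so G, J, M → H cannot be enforced without a join — not preserved.

lossless but not dependency-preserving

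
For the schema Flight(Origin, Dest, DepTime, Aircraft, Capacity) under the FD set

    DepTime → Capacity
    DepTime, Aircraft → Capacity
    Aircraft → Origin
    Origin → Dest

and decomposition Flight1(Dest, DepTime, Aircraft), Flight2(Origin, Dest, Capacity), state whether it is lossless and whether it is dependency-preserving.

Lossless test: (Dest)⁺ = {Dest}, which is a superkey of neither fragment — lossy.
Dependency preservation: the restricted closure of {DepTime} across the fragments never reaches {Capacity}, so DepTime → Capacity cannot be enforced without a join — not preserved.

lossy and not dependency-preserving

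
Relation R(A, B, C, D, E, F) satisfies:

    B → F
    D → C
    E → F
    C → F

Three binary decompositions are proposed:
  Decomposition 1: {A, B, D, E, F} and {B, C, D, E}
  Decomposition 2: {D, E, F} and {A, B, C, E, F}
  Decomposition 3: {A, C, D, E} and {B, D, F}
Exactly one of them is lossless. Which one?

Decomposition 1: common = {B, D, E}, closure = {B, C, D, E, F} → lossless.
Decomposition 2: common = {E, F}, closure = {E, F} → lossy.
Decomposition 3: common = {D}, closure = {C, D, F} → lossy.

Decomposition 1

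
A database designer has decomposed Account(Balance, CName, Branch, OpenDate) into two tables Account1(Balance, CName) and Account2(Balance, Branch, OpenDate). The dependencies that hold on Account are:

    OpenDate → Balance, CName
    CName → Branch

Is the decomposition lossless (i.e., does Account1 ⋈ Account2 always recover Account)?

No

Common attributes: Account1 ∩ Account2 = {Balance}.
No dependency enlarges {Balance}, so (Balance)⁺ = {Balance}.
The closure contains neither all of Account1 = {Balance, CName} nor all of Account2 = {Balance, Branch, OpenDate}, so the common attributes are not a superkey of either fragment. The join is lossy.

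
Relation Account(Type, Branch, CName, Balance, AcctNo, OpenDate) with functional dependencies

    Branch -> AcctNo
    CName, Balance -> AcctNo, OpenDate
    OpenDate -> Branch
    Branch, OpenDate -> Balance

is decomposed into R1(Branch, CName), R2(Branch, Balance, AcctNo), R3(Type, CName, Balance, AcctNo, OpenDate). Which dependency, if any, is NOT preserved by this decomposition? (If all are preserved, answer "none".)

OpenDate -> Branch

Check OpenDate → Branch: no single fragment contains all of {Branch, OpenDate}, and the restricted closure of {OpenDate} across the fragments never reaches {Branch}.
Branch → AcctNo is preserved.
CName, Balance → AcctNo, OpenDate is preserved.
Branch, OpenDate → Balance is preserved.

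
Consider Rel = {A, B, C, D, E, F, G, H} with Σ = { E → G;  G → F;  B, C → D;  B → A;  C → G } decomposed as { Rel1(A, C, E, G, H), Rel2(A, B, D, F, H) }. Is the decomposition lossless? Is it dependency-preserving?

Lossless test: (A, H)⁺ = {A, H}, which is a superkey of neither fragment — lossy.
Dependency preservation: the restricted closure of {G} across the fragments never reaches {F}, so G → F cannot be enforced without a join — not preserved.

lossy and not dependency-preserving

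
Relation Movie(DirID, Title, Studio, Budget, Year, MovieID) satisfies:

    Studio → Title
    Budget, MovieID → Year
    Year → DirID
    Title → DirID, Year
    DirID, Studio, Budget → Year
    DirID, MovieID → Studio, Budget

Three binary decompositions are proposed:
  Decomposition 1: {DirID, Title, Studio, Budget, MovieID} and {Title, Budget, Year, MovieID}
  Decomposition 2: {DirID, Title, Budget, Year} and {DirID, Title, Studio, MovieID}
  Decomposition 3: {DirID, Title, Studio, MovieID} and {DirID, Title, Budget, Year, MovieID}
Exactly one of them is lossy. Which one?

Decomposition 2

Decomposition 1: common = {Title, Budget, MovieID}, closure = {DirID, Title, Studio, Budget, Year, MovieID} → lossless.
Decomposition 2: common = {DirID, Title}, closure = {DirID, Title, Year} → lossy.
Decomposition 3: common = {DirID, Title, MovieID}, closure = {DirID, Title, Studio, Budget, Year, MovieID} → lossless.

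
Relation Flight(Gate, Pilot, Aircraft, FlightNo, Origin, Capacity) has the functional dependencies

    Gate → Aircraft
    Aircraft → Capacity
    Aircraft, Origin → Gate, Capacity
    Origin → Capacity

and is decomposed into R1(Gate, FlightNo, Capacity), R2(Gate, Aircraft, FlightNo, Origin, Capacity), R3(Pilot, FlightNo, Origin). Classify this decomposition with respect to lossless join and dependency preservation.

lossy but dependency-preserving

Lossless test (chase): Rows 1 and 2 agree on Gate; apply Gate→Aircraft and equate their Aircraft entries. Rows 2 and 3 agree on Origin; apply Origin→Capacity and equate their Capacity entries. No row becomes fully distinguished — the join is lossy.
Dependency preservation: every FD's attributes lie within a single fragment, so each can be enforced locally — preserved.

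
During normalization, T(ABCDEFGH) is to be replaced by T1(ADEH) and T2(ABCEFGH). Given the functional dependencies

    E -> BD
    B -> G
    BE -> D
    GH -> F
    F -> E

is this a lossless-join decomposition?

Yes

Common attributes: T1 ∩ T2 = {AEH}.
Closure of {AEH}: E → BD applies, adding BD; B → G applies, adding G; GH → F applies, adding F. So (AEH)⁺ = {ABDEFGH}.
This closure contains every attribute of T1, so T1 ∩ T2 → T1. The join is lossless.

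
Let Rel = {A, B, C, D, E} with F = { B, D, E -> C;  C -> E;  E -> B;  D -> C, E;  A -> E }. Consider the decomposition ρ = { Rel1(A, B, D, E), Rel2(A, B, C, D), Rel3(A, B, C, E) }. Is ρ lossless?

Yes

Chase test. Columns are A, B, C, D, E; row i has aⱼ where attribute j ∈ Reli, else bᵢⱼ.
Initial tableau (one row per fragment):
  row 1: a1 a2 b13 a4 a5
  row 2: a1 a2 a3 a4 b25
  row 3: a1 a2 a3 b34 a5
Rows 2 and 3 agree on C; apply C→E and equate their E entries.
Rows 1 and 2 agree on D; apply D→C, E and equate their C, E entries.
Row 1 is now all distinguished symbols — the join is lossless.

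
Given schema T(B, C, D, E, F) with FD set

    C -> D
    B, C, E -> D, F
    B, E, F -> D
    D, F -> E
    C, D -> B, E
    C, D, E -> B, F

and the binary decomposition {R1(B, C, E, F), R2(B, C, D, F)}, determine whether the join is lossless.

Yes

Common attributes: R1 ∩ R2 = {B, C, F}.
Closure of {B, C, F}: C → D applies, adding D; D, F → E applies, adding E. So (B, C, F)⁺ = {B, C, D, E, F}.
This closure contains every attribute of R1, so R1 ∩ R2 → R1. The join is lossless.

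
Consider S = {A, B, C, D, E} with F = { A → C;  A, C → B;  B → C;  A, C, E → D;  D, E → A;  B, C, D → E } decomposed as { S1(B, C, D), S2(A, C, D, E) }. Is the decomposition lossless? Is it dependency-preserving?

lossy and not dependency-preserving

Lossless test: (C, D)⁺ = {C, D}, which is a superkey of neither fragment — lossy.
Dependency preservation: the restricted closure of {A, C} across the fragments never reaches {B}, so A, C → B cannot be enforced without a join — not preserved.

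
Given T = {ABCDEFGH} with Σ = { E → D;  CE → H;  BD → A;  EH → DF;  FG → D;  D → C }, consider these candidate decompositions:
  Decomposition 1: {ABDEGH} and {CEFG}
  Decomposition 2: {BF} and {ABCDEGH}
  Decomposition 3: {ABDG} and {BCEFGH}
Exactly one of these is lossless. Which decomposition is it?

Decomposition 1: common = {EG}, closure = {CDEFGH} → lossless.
Decomposition 2: common = {B}, closure = {B} → lossy.
Decomposition 3: common = {BG}, closure = {BG} → lossy.

Decomposition 1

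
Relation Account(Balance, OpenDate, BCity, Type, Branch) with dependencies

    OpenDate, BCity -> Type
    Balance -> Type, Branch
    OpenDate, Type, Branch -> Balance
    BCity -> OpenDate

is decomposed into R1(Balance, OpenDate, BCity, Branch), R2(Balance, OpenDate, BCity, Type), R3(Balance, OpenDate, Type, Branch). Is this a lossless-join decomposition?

Yes

Chase test. Columns are Balance, OpenDate, BCity, Type, Branch; row i has aⱼ where attribute j ∈ Ri, else bᵢⱼ.
Initial tableau (one row per fragment):
  row 1: a1 a2 a3 b14 a5
  row 2: a1 a2 a3 a4 b25
  row 3: a1 a2 b33 a4 a5
Rows 1 and 2 agree on OpenDate, BCity; apply OpenDate, BCity→Type and equate their Type entries.
Rows 1 and 2 agree on Balance; apply Balance→Type, Branch and equate their Type, Branch entries.
Row 1 is now all distinguished symbols — the join is lossless.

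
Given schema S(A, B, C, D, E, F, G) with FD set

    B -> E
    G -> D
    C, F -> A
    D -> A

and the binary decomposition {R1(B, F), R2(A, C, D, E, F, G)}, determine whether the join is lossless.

No

Common attributes: R1 ∩ R2 = {F}.
No dependency enlarges {F}, so (F)⁺ = {F}.
The closure contains neither all of R1 = {B, F} nor all of R2 = {A, C, D, E, F, G}, so the common attributes are not a superkey of either fragment. The join is lossy.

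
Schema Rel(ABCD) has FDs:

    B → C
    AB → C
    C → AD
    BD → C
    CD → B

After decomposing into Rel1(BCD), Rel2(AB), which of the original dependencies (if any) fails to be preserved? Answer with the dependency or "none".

none

B → C lies within Rel1.
AB → C: restricted closure across fragments reaches C.
C → AD: restricted closure across fragments reaches AD.
BD → C lies within Rel1.
CD → B lies within Rel1.
Every dependency is enforceable on the fragments, so the decomposition is dependency-preserving.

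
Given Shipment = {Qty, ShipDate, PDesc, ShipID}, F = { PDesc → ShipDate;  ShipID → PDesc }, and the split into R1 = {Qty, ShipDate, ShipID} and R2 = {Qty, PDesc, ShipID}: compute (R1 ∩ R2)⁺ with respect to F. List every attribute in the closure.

Qty, ShipDate, PDesc, ShipID

R1 ∩ R2 = {Qty, ShipID}.
ShipID → PDesc applies, adding PDesc
PDesc → ShipDate applies, adding ShipDate
Closure: {Qty, ShipDate, PDesc, ShipID}.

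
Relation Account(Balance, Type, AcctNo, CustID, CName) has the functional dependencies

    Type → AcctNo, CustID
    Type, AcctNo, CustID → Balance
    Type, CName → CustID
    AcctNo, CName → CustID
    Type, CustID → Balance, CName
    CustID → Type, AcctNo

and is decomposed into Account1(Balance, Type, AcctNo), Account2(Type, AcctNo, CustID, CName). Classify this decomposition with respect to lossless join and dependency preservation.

lossless and dependency-preserving

Lossless test: (Type, AcctNo)⁺ = {Balance, Type, AcctNo, CustID, CName}, which contains all of one fragment — lossless.
Dependency preservation: Type, AcctNo, CustID → Balance; Type, CustID → Balance, CName are not contained in any single fragment, but the restricted closure of each left-hand side across the fragments still reaches the right-hand side; the remaining FDs each lie inside some fragment. All dependencies are preserved.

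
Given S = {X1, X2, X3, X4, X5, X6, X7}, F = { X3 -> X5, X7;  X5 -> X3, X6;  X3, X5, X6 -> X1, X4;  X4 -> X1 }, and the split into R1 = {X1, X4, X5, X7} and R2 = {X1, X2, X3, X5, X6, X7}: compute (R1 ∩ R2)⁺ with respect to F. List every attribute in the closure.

R1 ∩ R2 = {X1, X5, X7}.
X5 → X3, X6 applies, adding X3, X6
X3, X5, X6 → X1, X4 applies, adding X4
Closure: {X1, X3, X4, X5, X6, X7}.

X1, X3, X4, X5, X6, X7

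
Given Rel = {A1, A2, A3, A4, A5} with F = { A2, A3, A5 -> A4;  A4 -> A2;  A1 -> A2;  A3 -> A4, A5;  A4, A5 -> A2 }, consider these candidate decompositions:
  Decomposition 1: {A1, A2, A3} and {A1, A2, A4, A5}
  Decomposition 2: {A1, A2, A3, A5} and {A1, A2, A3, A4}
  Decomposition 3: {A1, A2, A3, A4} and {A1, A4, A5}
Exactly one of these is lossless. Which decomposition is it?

Decomposition 2

Decomposition 1: common = {A1, A2}, closure = {A1, A2} → lossy.
Decomposition 2: common = {A1, A2, A3}, closure = {A1, A2, A3, A4, A5} → lossless.
Decomposition 3: common = {A1, A4}, closure = {A1, A2, A4} → lossy.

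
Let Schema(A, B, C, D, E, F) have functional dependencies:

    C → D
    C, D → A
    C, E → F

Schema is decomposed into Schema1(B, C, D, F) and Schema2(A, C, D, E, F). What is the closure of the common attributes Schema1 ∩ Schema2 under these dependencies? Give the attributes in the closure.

A, C, D, F

Schema1 ∩ Schema2 = {C, D, F}.
C, D → A applies, adding A
Closure: {A, C, D, F}.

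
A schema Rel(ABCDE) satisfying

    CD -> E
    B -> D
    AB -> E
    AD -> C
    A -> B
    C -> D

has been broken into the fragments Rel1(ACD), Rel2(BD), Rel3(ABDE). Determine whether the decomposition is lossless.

Chase test. Columns are ABCDE; row i has aⱼ where attribute j ∈ Reli, else bᵢⱼ.
Initial tableau (one row per fragment):
  row 1: a1 b12 a3 a4 b15
  row 2: b21 a2 b23 a4 b25
  row 3: a1 a2 b33 a4 a5
Rows 1 and 3 agree on AD; apply AD→C and equate their C entries.
Rows 1 and 3 agree on A; apply A→B and equate their B entries.
Rows 1 and 3 agree on CD; apply CD→E and equate their E entries.
Row 1 is now all distinguished symbols — the join is lossless.

Yes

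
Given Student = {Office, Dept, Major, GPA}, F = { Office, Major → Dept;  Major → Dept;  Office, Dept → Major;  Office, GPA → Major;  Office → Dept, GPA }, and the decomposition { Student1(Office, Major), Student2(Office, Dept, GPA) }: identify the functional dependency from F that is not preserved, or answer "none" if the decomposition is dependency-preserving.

Check Major → Dept: no single fragment contains all of {Dept, Major}, and the restricted closure of {Major} across the fragments never reaches {Dept}.
Office, Major → Dept is preserved.
Office, Dept → Major is preserved.
Office, GPA → Major is preserved.
Office → Dept, GPA is preserved.

Major → Dept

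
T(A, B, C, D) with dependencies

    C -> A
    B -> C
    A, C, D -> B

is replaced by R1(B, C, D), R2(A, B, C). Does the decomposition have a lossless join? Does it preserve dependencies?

lossless and dependency-preserving

Lossless test: (B, C)⁺ = {A, B, C}, which contains all of one fragment — lossless.
Dependency preservation: A, C, D → B is not contained in any single fragment, but the restricted closure of its left-hand side across the fragments still reaches the right-hand side; the remaining FDs each lie inside some fragment. All dependencies are preserved.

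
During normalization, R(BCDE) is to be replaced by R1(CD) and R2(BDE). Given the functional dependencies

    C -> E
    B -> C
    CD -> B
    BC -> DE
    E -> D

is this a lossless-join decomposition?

Common attributes: R1 ∩ R2 = {D}.
No dependency enlarges {D}, so (D)⁺ = {D}.
The closure contains neither all of R1 = {CD} nor all of R2 = {BDE}, so the common attributes are not a superkey of either fragment. The join is lossy.

No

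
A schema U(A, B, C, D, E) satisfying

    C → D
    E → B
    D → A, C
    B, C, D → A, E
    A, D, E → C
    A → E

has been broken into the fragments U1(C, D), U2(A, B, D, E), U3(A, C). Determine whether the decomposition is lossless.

Yes

Chase test. Columns are A, B, C, D, E; row i has aⱼ where attribute j ∈ Ui, else bᵢⱼ.
Initial tableau (one row per fragment):
  row 1: b11 b12 a3 a4 b15
  row 2: a1 a2 b23 a4 a5
  row 3: a1 b32 a3 b34 b35
Rows 1 and 3 agree on C; apply C→D and equate their D entries.
Rows 1 and 2 agree on D; apply D→A, C and equate their A, C entries.
Rows 1 and 2 agree on A; apply A→E and equate their E entries.
Rows 1 and 3 agree on A; apply A→E and equate their E entries.
Rows 1 and 2 agree on E; apply E→B and equate their B entries.
Rows 1 and 3 agree on E; apply E→B and equate their B entries.
Row 1 is now all distinguished symbols — the join is lossless.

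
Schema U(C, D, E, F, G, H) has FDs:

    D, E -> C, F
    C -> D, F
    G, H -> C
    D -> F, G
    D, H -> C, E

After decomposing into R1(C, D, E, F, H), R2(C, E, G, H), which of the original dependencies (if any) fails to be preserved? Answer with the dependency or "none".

D -> F, G

Check D → F, G: no single fragment contains all of {D, F, G}, and the restricted closure of {D} across the fragments never reaches {F, G}.
D, E → C, F is preserved.
C → D, F is preserved.
G, H → C is preserved.
D, H → C, E is preserved.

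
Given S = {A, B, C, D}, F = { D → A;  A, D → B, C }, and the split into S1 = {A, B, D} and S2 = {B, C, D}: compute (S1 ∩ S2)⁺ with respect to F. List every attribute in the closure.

S1 ∩ S2 = {B, D}.
D → A applies, adding A
A, D → B, C applies, adding C
Closure: {A, B, C, D}.

A, B, C, D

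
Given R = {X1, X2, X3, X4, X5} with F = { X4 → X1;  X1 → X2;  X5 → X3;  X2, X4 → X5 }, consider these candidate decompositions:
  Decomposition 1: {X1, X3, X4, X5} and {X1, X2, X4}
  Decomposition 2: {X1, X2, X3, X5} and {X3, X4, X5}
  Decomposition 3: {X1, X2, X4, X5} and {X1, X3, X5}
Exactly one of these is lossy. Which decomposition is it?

Decomposition 2

Decomposition 1: common = {X1, X4}, closure = {X1, X2, X3, X4, X5} → lossless.
Decomposition 2: common = {X3, X5}, closure = {X3, X5} → lossy.
Decomposition 3: common = {X1, X5}, closure = {X1, X2, X3, X5} → lossless.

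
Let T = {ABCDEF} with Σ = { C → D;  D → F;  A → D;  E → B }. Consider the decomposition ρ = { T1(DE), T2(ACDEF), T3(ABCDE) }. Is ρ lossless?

Yes

Chase test. Columns are ABCDEF; row i has aⱼ where attribute j ∈ Ti, else bᵢⱼ.
Initial tableau (one row per fragment):
  row 1: b11 b12 b13 a4 a5 b16
  row 2: a1 b22 a3 a4 a5 a6
  row 3: a1 a2 a3 a4 a5 b36
Rows 1 and 2 agree on D; apply D→F and equate their F entries.
Rows 1 and 3 agree on D; apply D→F and equate their F entries.
Rows 1 and 2 agree on E; apply E→B and equate their B entries.
Rows 1 and 3 agree on E; apply E→B and equate their B entries.
Row 2 is now all distinguished symbols — the join is lossless.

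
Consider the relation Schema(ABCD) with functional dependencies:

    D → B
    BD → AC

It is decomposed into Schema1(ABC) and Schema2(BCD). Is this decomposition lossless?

Common attributes: Schema1 ∩ Schema2 = {BC}.
No dependency enlarges {BC}, so (BC)⁺ = {BC}.
The closure contains neither all of Schema1 = {ABC} nor all of Schema2 = {BCD}, so the common attributes are not a superkey of either fragment. The join is lossy.

No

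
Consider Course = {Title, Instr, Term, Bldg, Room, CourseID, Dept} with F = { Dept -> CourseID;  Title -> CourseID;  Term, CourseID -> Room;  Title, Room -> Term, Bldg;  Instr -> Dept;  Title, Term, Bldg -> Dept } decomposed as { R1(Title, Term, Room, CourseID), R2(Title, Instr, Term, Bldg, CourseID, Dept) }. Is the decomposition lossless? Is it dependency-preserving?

lossless and dependency-preserving

Lossless test: (Title, Term, CourseID)⁺ = {Title, Term, Bldg, Room, CourseID, Dept}, which contains all of one fragment — lossless.
Dependency preservation: Title, Room → Term, Bldg is not contained in any single fragment, but the restricted closure of its left-hand side across the fragments still reaches the right-hand side; the remaining FDs each lie inside some fragment. All dependencies are preserved.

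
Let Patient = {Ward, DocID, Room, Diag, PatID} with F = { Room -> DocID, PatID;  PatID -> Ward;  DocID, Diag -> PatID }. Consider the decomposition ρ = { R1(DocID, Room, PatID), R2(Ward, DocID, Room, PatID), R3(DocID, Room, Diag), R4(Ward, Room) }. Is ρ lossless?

Chase test. Columns are Ward, DocID, Room, Diag, PatID; row i has aⱼ where attribute j ∈ Ri, else bᵢⱼ.
Initial tableau (one row per fragment):
  row 1: b11 a2 a3 b14 a5
  row 2: a1 a2 a3 b24 a5
  row 3: b31 a2 a3 a4 b35
  row 4: a1 b42 a3 b44 b45
Rows 1 and 3 agree on Room; apply Room→DocID, PatID and equate their DocID, PatID entries.
Rows 1 and 4 agree on Room; apply Room→DocID, PatID and equate their DocID, PatID entries.
Rows 1 and 2 agree on PatID; apply PatID→Ward and equate their Ward entries.
Rows 1 and 3 agree on PatID; apply PatID→Ward and equate their Ward entries.
Row 3 is now all distinguished symbols — the join is lossless.

Yes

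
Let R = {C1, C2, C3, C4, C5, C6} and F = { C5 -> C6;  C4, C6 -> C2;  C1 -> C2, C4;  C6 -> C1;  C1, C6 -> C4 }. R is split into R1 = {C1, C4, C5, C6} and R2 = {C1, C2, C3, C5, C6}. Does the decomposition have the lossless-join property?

Yes

Common attributes: R1 ∩ R2 = {C1, C5, C6}.
Closure of {C1, C5, C6}: C1 → C2, C4 applies, adding C2, C4. So (C1, C5, C6)⁺ = {C1, C2, C4, C5, C6}.
This closure contains every attribute of R1, so R1 ∩ R2 → R1. The join is lossless.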